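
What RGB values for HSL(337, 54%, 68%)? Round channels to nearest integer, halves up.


H=337°, S=0.54, L=0.68
C = (1-|2L-1|)×S = (1-|0.36|)×0.54 = 0.3456
H' = H/60 = 337/60 ≈ 5.6167; X = C×(1-|H' mod 2 - 1|) = 0.13248
m = L - C/2 = 0.68 - 0.1728 = 0.5072
Sector ⌊H'⌋ = 5 → (R',G',B') = (0.3456, 0.0, 0.13248)
RGB = ((R'+m)×255, (G'+m)×255, (B'+m)×255) = (217.464, 129.336, 163.1184)
Round half up → RGB(217, 129, 163)


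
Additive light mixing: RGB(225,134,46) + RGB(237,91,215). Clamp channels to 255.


Additive: each channel = min(255, C₁+C₂)
R: 225+237 = 462 → 255
G: 134+91 = 225 → 225
B: 46+215 = 261 → 255
= RGB(255, 225, 255)


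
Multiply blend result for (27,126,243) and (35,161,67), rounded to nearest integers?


Multiply: C = A×B/255, rounded to nearest integer
R: 27×35/255 = 945/255 ≈ 3.706 → 4
G: 126×161/255 = 20286/255 ≈ 79.553 → 80
B: 243×67/255 = 16281/255 ≈ 63.847 → 64
= RGB(4, 80, 64)


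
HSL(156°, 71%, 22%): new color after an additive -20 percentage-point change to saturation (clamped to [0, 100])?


Original S = 71%
Adjustment = -20 percentage points
New S = 71 + (-20) = 51
Clamp to [0, 100] → 51
= HSL(156°, 51%, 22%)


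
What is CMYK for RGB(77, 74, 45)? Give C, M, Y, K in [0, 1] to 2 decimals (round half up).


R'=77/255≈0.3020, G'=74/255≈0.2902, B'=45/255≈0.1765
K = 1 - max(R',G',B') = 1 - 77/255 = 178/255 = 0.69803… → 0.70
(1-R'-K)/(1-K) simplifies to (max-R)/max with max = 77:
C = (77-77)/77 = 0/77 = 0 → 0.00
M = (77-74)/77 = 3/77 = 0.03896… → 0.04
Y = (77-45)/77 = 32/77 = 0.41558… → 0.42
= CMYK(0.00, 0.04, 0.42, 0.70)


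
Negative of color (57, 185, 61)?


Invert: (255-R, 255-G, 255-B)
R: 255-57 = 198
G: 255-185 = 70
B: 255-61 = 194
= RGB(198, 70, 194)


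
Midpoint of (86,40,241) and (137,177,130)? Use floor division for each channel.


Midpoint: each channel = ⌊(C₁+C₂)/2⌋
R: ⌊(86+137)/2⌋ = 111
G: ⌊(40+177)/2⌋ = 108
B: ⌊(241+130)/2⌋ = 185
= RGB(111, 108, 185)


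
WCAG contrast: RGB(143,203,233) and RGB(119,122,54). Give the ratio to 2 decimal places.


Linearize each sRGB channel c=v/255: c/12.92 if c ≤ 0.04045 else ((c+0.055)/1.055)^2.4
L = 0.2126×R_lin + 0.7152×G_lin + 0.0722×B_lin
Color 1 (143,203,233):
  R=143: 143/255≈0.5608 > 0.04045 → ((0.5608+0.055)/1.055)^2.4 ≈ 0.27468
  G=203: 203/255≈0.7961 > 0.04045 → ((0.7961+0.055)/1.055)^2.4 ≈ 0.59720
  B=233: 233/255≈0.9137 > 0.04045 → ((0.9137+0.055)/1.055)^2.4 ≈ 0.81485
  L1 = 0.2126×0.27468 + 0.7152×0.59720 + 0.0722×0.81485 ≈ 0.54435
Color 2 (119,122,54):
  R=119: 119/255≈0.4667 > 0.04045 → ((0.4667+0.055)/1.055)^2.4 ≈ 0.18447
  G=122: 122/255≈0.4784 > 0.04045 → ((0.4784+0.055)/1.055)^2.4 ≈ 0.19462
  B=54: 54/255≈0.2118 > 0.04045 → ((0.2118+0.055)/1.055)^2.4 ≈ 0.03689
  L2 = 0.2126×0.18447 + 0.7152×0.19462 + 0.0722×0.03689 ≈ 0.18107
Lighter = 0.54435, Darker = 0.18107
Ratio = (L_lighter + 0.05) / (L_darker + 0.05)
Ratio = (0.54435 + 0.05) / (0.18107 + 0.05) = 0.59435 / 0.23107 ≈ 2.5721
Ratio ≈ 2.57:1


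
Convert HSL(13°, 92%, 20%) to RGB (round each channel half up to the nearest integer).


H=13°, S=0.92, L=0.20
C = (1-|2L-1|)×S = (1-|-0.60|)×0.92 = 0.368
H' = H/60 = 13/60 ≈ 0.2167; X = C×(1-|H' mod 2 - 1|) ≈ 0.0797
m = L - C/2 = 0.20 - 0.184 = 0.016
Sector ⌊H'⌋ = 0 → (R',G',B') = (0.368, ≈0.0797, 0.0)
RGB = ((R'+m)×255, (G'+m)×255, (B'+m)×255) = (97.92, 24.412, 4.08)
Round half up → RGB(98, 24, 4)


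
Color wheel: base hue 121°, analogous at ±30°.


Base hue: 121°
Left analog: (121 - 30) mod 360 = 91°
Right analog: (121 + 30) mod 360 = 151°
Analogous hues = 91° and 151°


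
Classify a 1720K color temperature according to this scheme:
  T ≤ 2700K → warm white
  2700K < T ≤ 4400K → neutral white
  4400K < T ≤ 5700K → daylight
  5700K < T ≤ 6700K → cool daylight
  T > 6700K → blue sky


Temperature: 1720K
1720K ≤ 2700K → warm white
Classification: warm white


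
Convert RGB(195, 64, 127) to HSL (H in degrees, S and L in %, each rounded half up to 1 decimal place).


Normalize: R'=195/255≈0.7647, G'=64/255≈0.2510, B'=127/255≈0.4980
Max=195/255, Min=64/255, Δ=Max-Min=131/255
L = (Max+Min)/2 = (195+64)/510 = 259/510 = 0.50784… → L = 50.8%
L > 0.5 → S = Δ/(2-Max-Min) = 131/(510-195-64) = 131/251 = 0.52191… → S = 52.2%
(the 1/255 factors cancel in S and H, so raw channel differences can be used)
Max is R' → H = 60 × (((G-B)/Δ) mod 6) = 60 × (((64-127)/131) mod 6)
  (-63)/131 = -0.4809…; negative, so add 6 → 5.5190…
  H = 60 × 5.5190… = 331.145…° → H = 331.1°
= HSL(331.1°, 52.2%, 50.8%)


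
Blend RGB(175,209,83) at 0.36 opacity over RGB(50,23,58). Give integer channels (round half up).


C = α×F + (1-α)×B, with 1-α = 0.64
R: 0.36×175 + 0.64×50 = 63.00 + 32.00 = 95.00 → 95
G: 0.36×209 + 0.64×23 = 75.24 + 14.72 = 89.96 → 90
B: 0.36×83 + 0.64×58 = 29.88 + 37.12 = 67.00 → 67
= RGB(95, 90, 67)


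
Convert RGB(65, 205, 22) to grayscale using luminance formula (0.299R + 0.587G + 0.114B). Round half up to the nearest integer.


Gray = 0.299×R + 0.587×G + 0.114×B
Gray = 0.299×65 + 0.587×205 + 0.114×22
Gray = 19.435 + 120.335 + 2.508
Gray = 142.278 → round half up → 142
Gray = 142


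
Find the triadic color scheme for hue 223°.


Triadic: equally spaced at 120° intervals
H1 = 223°
H2 = (223 + 120) mod 360 = 343°
H3 = (223 + 240) mod 360 = 103°
Triadic = 223°, 343°, 103°


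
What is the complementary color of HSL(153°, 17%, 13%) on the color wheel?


Complement = opposite side of color wheel = hue + 180°
H' = (153 + 180) mod 360 = 333°
S and L unchanged.
= HSL(333°, 17%, 13%)


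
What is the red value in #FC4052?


Color: #FC4052
R = FC = 252
G = 40 = 64
B = 52 = 82
Red = 252


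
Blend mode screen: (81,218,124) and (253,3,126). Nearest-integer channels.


Screen: C = 255 - (255-A)×(255-B)/255, rounded to nearest integer
R: 255 - (255-81)×(255-253)/255 = 255 - 348/255 ≈ 255 - 1.365 = 253.635 → 254
G: 255 - (255-218)×(255-3)/255 = 255 - 9324/255 ≈ 255 - 36.565 = 218.435 → 218
B: 255 - (255-124)×(255-126)/255 = 255 - 16899/255 ≈ 255 - 66.271 = 188.729 → 189
= RGB(254, 218, 189)


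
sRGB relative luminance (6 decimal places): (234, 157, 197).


Linearize each channel (sRGB transfer function): c = v/255; c_lin = c/12.92 if c ≤ 0.04045, else ((c+0.055)/1.055)^2.4
  R: 234/255 ≈ 0.917647 > 0.04045 → ((0.917647+0.055)/1.055)^2.4 ≈ 0.822786
  G: 157/255 ≈ 0.615686 > 0.04045 → ((0.615686+0.055)/1.055)^2.4 ≈ 0.337164
  B: 197/255 ≈ 0.772549 > 0.04045 → ((0.772549+0.055)/1.055)^2.4 ≈ 0.558340
R_lin = 0.822786, G_lin = 0.337164, B_lin = 0.558340
L = 0.2126×R + 0.7152×G + 0.0722×B
L = 0.2126×0.822786 + 0.7152×0.337164 + 0.0722×0.558340
L ≈ 0.456376


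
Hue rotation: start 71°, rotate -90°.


New hue = (H + rotation) mod 360
New hue = (71 -90) mod 360
= -19 mod 360
= 341°


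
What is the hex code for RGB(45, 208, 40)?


R = 45 → 2D (hex)
G = 208 → D0 (hex)
B = 40 → 28 (hex)
Hex = #2DD028


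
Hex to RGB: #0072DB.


00 → 0 (R)
72 → 114 (G)
DB → 219 (B)
= RGB(0, 114, 219)


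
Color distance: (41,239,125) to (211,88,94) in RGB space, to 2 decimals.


d = √[(R₁-R₂)² + (G₁-G₂)² + (B₁-B₂)²]
d = √[(41-211)² + (239-88)² + (125-94)²]
d = √[28900 + 22801 + 961]
d = √52662
d ≈ 229.48


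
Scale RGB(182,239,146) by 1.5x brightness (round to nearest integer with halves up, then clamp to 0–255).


Multiply each channel by 1.5, round half up, clamp to [0, 255]
R: 182×1.5 = 273 → clamp → 255
G: 239×1.5 = 358.5 → round → 359 → clamp → 255
B: 146×1.5 = 219
= RGB(255, 255, 219)


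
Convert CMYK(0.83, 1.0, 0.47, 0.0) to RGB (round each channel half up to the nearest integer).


R = 255 × (1-C) × (1-K) = 255 × 0.17 × 1.00 = 43.35 → 43
G = 255 × (1-M) × (1-K) = 255 × 0.00 × 1.00 = 0
B = 255 × (1-Y) × (1-K) = 255 × 0.53 × 1.00 = 135.15 → 135
= RGB(43, 0, 135)


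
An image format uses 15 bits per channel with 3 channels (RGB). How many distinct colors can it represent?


Total bits = 15 bits/channel × 3 channels = 45 bits
Distinct colors = 2^45
= 35,184,372,088,832 colors


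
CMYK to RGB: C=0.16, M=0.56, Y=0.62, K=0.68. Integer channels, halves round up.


R = 255 × (1-C) × (1-K) = 255 × 0.84 × 0.32 = 68.544 → 69
G = 255 × (1-M) × (1-K) = 255 × 0.44 × 0.32 = 35.904 → 36
B = 255 × (1-Y) × (1-K) = 255 × 0.38 × 0.32 = 31.008 → 31
= RGB(69, 36, 31)


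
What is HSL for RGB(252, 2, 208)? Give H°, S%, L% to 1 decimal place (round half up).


Normalize: R'=252/255≈0.9882, G'=2/255≈0.0078, B'=208/255≈0.8157
Max=252/255, Min=2/255, Δ=Max-Min=250/255
L = (Max+Min)/2 = (252+2)/510 = 254/510 = 0.49803… → L = 49.8%
L ≤ 0.5 → S = Δ/(Max+Min) = 250/(252+2) = 250/254 = 0.98425… → S = 98.4%
(the 1/255 factors cancel in S and H, so raw channel differences can be used)
Max is R' → H = 60 × (((G-B)/Δ) mod 6) = 60 × (((2-208)/250) mod 6)
  (-206)/250 = -0.824; negative, so add 6 → 5.176
  H = 60 × 5.176 = 310.56° → H = 310.6°
= HSL(310.6°, 98.4%, 49.8%)


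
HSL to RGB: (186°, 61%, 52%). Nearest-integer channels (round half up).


H=186°, S=0.61, L=0.52
C = (1-|2L-1|)×S = (1-|0.04|)×0.61 = 0.5856
H' = H/60 = 186/60 ≈ 3.1000; X = C×(1-|H' mod 2 - 1|) = 0.52704
m = L - C/2 = 0.52 - 0.2928 = 0.2272
Sector ⌊H'⌋ = 3 → (R',G',B') = (0.0, 0.52704, 0.5856)
RGB = ((R'+m)×255, (G'+m)×255, (B'+m)×255) = (57.936, 192.3312, 207.264)
Round half up → RGB(58, 192, 207)


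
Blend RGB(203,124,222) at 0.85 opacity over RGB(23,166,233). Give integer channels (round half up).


C = α×F + (1-α)×B, with 1-α = 0.15
R: 0.85×203 + 0.15×23 = 172.55 + 3.45 = 176.00 → 176
G: 0.85×124 + 0.15×166 = 105.40 + 24.90 = 130.30 → 130
B: 0.85×222 + 0.15×233 = 188.70 + 34.95 = 223.65 → 224
= RGB(176, 130, 224)


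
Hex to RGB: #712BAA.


71 → 113 (R)
2B → 43 (G)
AA → 170 (B)
= RGB(113, 43, 170)


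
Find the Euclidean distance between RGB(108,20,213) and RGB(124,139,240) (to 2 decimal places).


d = √[(R₁-R₂)² + (G₁-G₂)² + (B₁-B₂)²]
d = √[(108-124)² + (20-139)² + (213-240)²]
d = √[256 + 14161 + 729]
d = √15146
d ≈ 123.07


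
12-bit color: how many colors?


Colors = 2^bits = 2^12
= 4,096 colors


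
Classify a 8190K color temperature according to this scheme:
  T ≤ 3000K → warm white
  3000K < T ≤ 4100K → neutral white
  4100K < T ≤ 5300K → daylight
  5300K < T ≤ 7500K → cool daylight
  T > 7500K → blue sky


Temperature: 8190K
8190K > 7500K → blue sky
Classification: blue sky


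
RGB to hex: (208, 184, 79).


R = 208 → D0 (hex)
G = 184 → B8 (hex)
B = 79 → 4F (hex)
Hex = #D0B84F


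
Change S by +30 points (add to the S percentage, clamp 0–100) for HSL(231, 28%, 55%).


Original S = 28%
Adjustment = +30 percentage points
New S = 28 + (30) = 58
Clamp to [0, 100] → 58
= HSL(231°, 58%, 55%)


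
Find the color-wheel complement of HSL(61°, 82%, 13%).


Complement = opposite side of color wheel = hue + 180°
H' = (61 + 180) mod 360 = 241°
S and L unchanged.
= HSL(241°, 82%, 13%)


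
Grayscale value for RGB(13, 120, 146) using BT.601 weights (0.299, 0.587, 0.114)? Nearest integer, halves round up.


Gray = 0.299×R + 0.587×G + 0.114×B
Gray = 0.299×13 + 0.587×120 + 0.114×146
Gray = 3.887 + 70.440 + 16.644
Gray = 90.971 → round half up → 91
Gray = 91


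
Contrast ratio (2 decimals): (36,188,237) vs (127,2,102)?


Linearize each sRGB channel c=v/255: c/12.92 if c ≤ 0.04045 else ((c+0.055)/1.055)^2.4
L = 0.2126×R_lin + 0.7152×G_lin + 0.0722×B_lin
Color 1 (36,188,237):
  R=36: 36/255≈0.1412 > 0.04045 → ((0.1412+0.055)/1.055)^2.4 ≈ 0.01764
  G=188: 188/255≈0.7373 > 0.04045 → ((0.7373+0.055)/1.055)^2.4 ≈ 0.50289
  B=237: 237/255≈0.9294 > 0.04045 → ((0.9294+0.055)/1.055)^2.4 ≈ 0.84687
  L1 = 0.2126×0.01764 + 0.7152×0.50289 + 0.0722×0.84687 ≈ 0.42456
Color 2 (127,2,102):
  R=127: 127/255≈0.4980 > 0.04045 → ((0.4980+0.055)/1.055)^2.4 ≈ 0.21223
  G=2: 2/255≈0.0078 ≤ 0.04045 → 0.0078/12.92 ≈ 0.00061
  B=102: 102/255≈0.4000 > 0.04045 → ((0.4000+0.055)/1.055)^2.4 ≈ 0.13287
  L2 = 0.2126×0.21223 + 0.7152×0.00061 + 0.0722×0.13287 ≈ 0.05515
Lighter = 0.42456, Darker = 0.05515
Ratio = (L_lighter + 0.05) / (L_darker + 0.05)
Ratio = (0.42456 + 0.05) / (0.05515 + 0.05) = 0.47456 / 0.10515 ≈ 4.5133
Ratio ≈ 4.51:1


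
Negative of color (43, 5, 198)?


Invert: (255-R, 255-G, 255-B)
R: 255-43 = 212
G: 255-5 = 250
B: 255-198 = 57
= RGB(212, 250, 57)


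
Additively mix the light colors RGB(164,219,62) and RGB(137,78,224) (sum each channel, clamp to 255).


Additive: each channel = min(255, C₁+C₂)
R: 164+137 = 301 → 255
G: 219+78 = 297 → 255
B: 62+224 = 286 → 255
= RGB(255, 255, 255)


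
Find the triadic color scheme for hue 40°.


Triadic: equally spaced at 120° intervals
H1 = 40°
H2 = (40 + 120) mod 360 = 160°
H3 = (40 + 240) mod 360 = 280°
Triadic = 40°, 160°, 280°


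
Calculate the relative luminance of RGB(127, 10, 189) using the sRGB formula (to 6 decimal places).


Linearize each channel (sRGB transfer function): c = v/255; c_lin = c/12.92 if c ≤ 0.04045, else ((c+0.055)/1.055)^2.4
  R: 127/255 ≈ 0.498039 > 0.04045 → ((0.498039+0.055)/1.055)^2.4 ≈ 0.212231
  G: 10/255 ≈ 0.039216 ≤ 0.04045 → 0.039216/12.92 ≈ 0.003035
  B: 189/255 ≈ 0.741176 > 0.04045 → ((0.741176+0.055)/1.055)^2.4 ≈ 0.508881
R_lin = 0.212231, G_lin = 0.003035, B_lin = 0.508881
L = 0.2126×R + 0.7152×G + 0.0722×B
L = 0.2126×0.212231 + 0.7152×0.003035 + 0.0722×0.508881
L ≈ 0.084032


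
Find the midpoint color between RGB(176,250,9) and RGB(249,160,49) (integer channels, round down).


Midpoint: each channel = ⌊(C₁+C₂)/2⌋
R: ⌊(176+249)/2⌋ = 212
G: ⌊(250+160)/2⌋ = 205
B: ⌊(9+49)/2⌋ = 29
= RGB(212, 205, 29)


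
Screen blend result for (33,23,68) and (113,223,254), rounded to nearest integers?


Screen: C = 255 - (255-A)×(255-B)/255, rounded to nearest integer
R: 255 - (255-33)×(255-113)/255 = 255 - 31524/255 ≈ 255 - 123.624 = 131.376 → 131
G: 255 - (255-23)×(255-223)/255 = 255 - 7424/255 ≈ 255 - 29.114 = 225.886 → 226
B: 255 - (255-68)×(255-254)/255 = 255 - 187/255 ≈ 255 - 0.733 = 254.267 → 254
= RGB(131, 226, 254)


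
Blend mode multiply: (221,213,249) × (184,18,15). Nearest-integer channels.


Multiply: C = A×B/255, rounded to nearest integer
R: 221×184/255 = 40664/255 ≈ 159.467 → 159
G: 213×18/255 = 3834/255 ≈ 15.035 → 15
B: 249×15/255 = 3735/255 ≈ 14.647 → 15
= RGB(159, 15, 15)


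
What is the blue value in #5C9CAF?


Color: #5C9CAF
R = 5C = 92
G = 9C = 156
B = AF = 175
Blue = 175


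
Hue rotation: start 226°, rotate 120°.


New hue = (H + rotation) mod 360
New hue = (226 + 120) mod 360
= 346 mod 360
= 346°


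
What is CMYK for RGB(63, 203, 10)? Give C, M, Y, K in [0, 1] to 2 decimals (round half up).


R'=63/255≈0.2471, G'=203/255≈0.7961, B'=10/255≈0.0392
K = 1 - max(R',G',B') = 1 - 203/255 = 52/255 = 0.20392… → 0.20
(1-R'-K)/(1-K) simplifies to (max-R)/max with max = 203:
C = (203-63)/203 = 140/203 = 0.68965… → 0.69
M = (203-203)/203 = 0/203 = 0 → 0.00
Y = (203-10)/203 = 193/203 = 0.95073… → 0.95
= CMYK(0.69, 0.00, 0.95, 0.20)


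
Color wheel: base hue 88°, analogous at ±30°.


Base hue: 88°
Left analog: (88 - 30) mod 360 = 58°
Right analog: (88 + 30) mod 360 = 118°
Analogous hues = 58° and 118°


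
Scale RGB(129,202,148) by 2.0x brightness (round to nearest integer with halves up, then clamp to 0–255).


Multiply each channel by 2.0, round half up, clamp to [0, 255]
R: 129×2.0 = 258 → clamp → 255
G: 202×2.0 = 404 → clamp → 255
B: 148×2.0 = 296 → clamp → 255
= RGB(255, 255, 255)


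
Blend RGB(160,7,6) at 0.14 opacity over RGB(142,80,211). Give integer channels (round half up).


C = α×F + (1-α)×B, with 1-α = 0.86
R: 0.14×160 + 0.86×142 = 22.40 + 122.12 = 144.52 → 145
G: 0.14×7 + 0.86×80 = 0.98 + 68.80 = 69.78 → 70
B: 0.14×6 + 0.86×211 = 0.84 + 181.46 = 182.30 → 182
= RGB(145, 70, 182)


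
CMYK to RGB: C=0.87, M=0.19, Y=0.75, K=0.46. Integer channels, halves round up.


R = 255 × (1-C) × (1-K) = 255 × 0.13 × 0.54 = 17.901 → 18
G = 255 × (1-M) × (1-K) = 255 × 0.81 × 0.54 = 111.537 → 112
B = 255 × (1-Y) × (1-K) = 255 × 0.25 × 0.54 = 34.425 → 34
= RGB(18, 112, 34)


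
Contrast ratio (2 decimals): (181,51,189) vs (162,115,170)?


Linearize each sRGB channel c=v/255: c/12.92 if c ≤ 0.04045 else ((c+0.055)/1.055)^2.4
L = 0.2126×R_lin + 0.7152×G_lin + 0.0722×B_lin
Color 1 (181,51,189):
  R=181: 181/255≈0.7098 > 0.04045 → ((0.7098+0.055)/1.055)^2.4 ≈ 0.46208
  G=51: 51/255≈0.2000 > 0.04045 → ((0.2000+0.055)/1.055)^2.4 ≈ 0.03310
  B=189: 189/255≈0.7412 > 0.04045 → ((0.7412+0.055)/1.055)^2.4 ≈ 0.50888
  L1 = 0.2126×0.46208 + 0.7152×0.03310 + 0.0722×0.50888 ≈ 0.15866
Color 2 (162,115,170):
  R=162: 162/255≈0.6353 > 0.04045 → ((0.6353+0.055)/1.055)^2.4 ≈ 0.36131
  G=115: 115/255≈0.4510 > 0.04045 → ((0.4510+0.055)/1.055)^2.4 ≈ 0.17144
  B=170: 170/255≈0.6667 > 0.04045 → ((0.6667+0.055)/1.055)^2.4 ≈ 0.40198
  L2 = 0.2126×0.36131 + 0.7152×0.17144 + 0.0722×0.40198 ≈ 0.22845
Lighter = 0.22845, Darker = 0.15866
Ratio = (L_lighter + 0.05) / (L_darker + 0.05)
Ratio = (0.22845 + 0.05) / (0.15866 + 0.05) = 0.27845 / 0.20866 ≈ 1.3345
Ratio ≈ 1.33:1


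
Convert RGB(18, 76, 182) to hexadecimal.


R = 18 → 12 (hex)
G = 76 → 4C (hex)
B = 182 → B6 (hex)
Hex = #124CB6


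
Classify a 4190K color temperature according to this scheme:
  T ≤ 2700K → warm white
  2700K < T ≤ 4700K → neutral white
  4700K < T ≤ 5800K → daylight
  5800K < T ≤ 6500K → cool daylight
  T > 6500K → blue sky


Temperature: 4190K
2700K < 4190K ≤ 4700K → neutral white
Classification: neutral white


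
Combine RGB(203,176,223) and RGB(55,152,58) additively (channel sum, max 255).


Additive: each channel = min(255, C₁+C₂)
R: 203+55 = 258 → 255
G: 176+152 = 328 → 255
B: 223+58 = 281 → 255
= RGB(255, 255, 255)


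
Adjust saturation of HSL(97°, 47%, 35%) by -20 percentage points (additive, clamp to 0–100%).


Original S = 47%
Adjustment = -20 percentage points
New S = 47 + (-20) = 27
Clamp to [0, 100] → 27
= HSL(97°, 27%, 35%)


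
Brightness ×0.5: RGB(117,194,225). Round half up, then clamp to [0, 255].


Multiply each channel by 0.5, round half up, clamp to [0, 255]
R: 117×0.5 = 58.5 → round → 59
G: 194×0.5 = 97
B: 225×0.5 = 112.5 → round → 113
= RGB(59, 97, 113)


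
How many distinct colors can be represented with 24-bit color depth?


Colors = 2^bits = 2^24
= 16,777,216 colors


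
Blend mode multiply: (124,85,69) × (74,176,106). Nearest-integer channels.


Multiply: C = A×B/255, rounded to nearest integer
R: 124×74/255 = 9176/255 ≈ 35.984 → 36
G: 85×176/255 = 14960/255 ≈ 58.667 → 59
B: 69×106/255 = 7314/255 ≈ 28.682 → 29
= RGB(36, 59, 29)


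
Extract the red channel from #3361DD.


Color: #3361DD
R = 33 = 51
G = 61 = 97
B = DD = 221
Red = 51


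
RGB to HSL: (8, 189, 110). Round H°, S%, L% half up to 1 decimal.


Normalize: R'=8/255≈0.0314, G'=189/255≈0.7412, B'=110/255≈0.4314
Max=189/255, Min=8/255, Δ=Max-Min=181/255
L = (Max+Min)/2 = (189+8)/510 = 197/510 = 0.38627… → L = 38.6%
L ≤ 0.5 → S = Δ/(Max+Min) = 181/(189+8) = 181/197 = 0.91878… → S = 91.9%
(the 1/255 factors cancel in S and H, so raw channel differences can be used)
Max is G' → H = 60 × ((B-R)/Δ + 2) = 60 × ((110-8)/181 + 2)
  102/181 + 2 = 0.5635… + 2 = 2.5635…
  H = 60 × 2.5635… = 153.812…° → H = 153.8°
= HSL(153.8°, 91.9%, 38.6%)


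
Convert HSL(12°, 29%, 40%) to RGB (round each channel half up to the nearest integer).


H=12°, S=0.29, L=0.40
C = (1-|2L-1|)×S = (1-|-0.20|)×0.29 = 0.232
H' = H/60 = 12/60 ≈ 0.2000; X = C×(1-|H' mod 2 - 1|) = 0.0464
m = L - C/2 = 0.40 - 0.116 = 0.284
Sector ⌊H'⌋ = 0 → (R',G',B') = (0.232, 0.0464, 0.0)
RGB = ((R'+m)×255, (G'+m)×255, (B'+m)×255) = (131.58, 84.252, 72.42)
Round half up → RGB(132, 84, 72)


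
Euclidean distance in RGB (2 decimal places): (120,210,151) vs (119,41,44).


d = √[(R₁-R₂)² + (G₁-G₂)² + (B₁-B₂)²]
d = √[(120-119)² + (210-41)² + (151-44)²]
d = √[1 + 28561 + 11449]
d = √40011
d ≈ 200.03


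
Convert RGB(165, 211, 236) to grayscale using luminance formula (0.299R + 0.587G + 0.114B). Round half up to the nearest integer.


Gray = 0.299×R + 0.587×G + 0.114×B
Gray = 0.299×165 + 0.587×211 + 0.114×236
Gray = 49.335 + 123.857 + 26.904
Gray = 200.096 → round half up → 200
Gray = 200


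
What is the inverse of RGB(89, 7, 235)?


Invert: (255-R, 255-G, 255-B)
R: 255-89 = 166
G: 255-7 = 248
B: 255-235 = 20
= RGB(166, 248, 20)


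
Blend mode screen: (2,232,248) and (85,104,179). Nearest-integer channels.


Screen: C = 255 - (255-A)×(255-B)/255, rounded to nearest integer
R: 255 - (255-2)×(255-85)/255 = 255 - 43010/255 ≈ 255 - 168.667 = 86.333 → 86
G: 255 - (255-232)×(255-104)/255 = 255 - 3473/255 ≈ 255 - 13.620 = 241.380 → 241
B: 255 - (255-248)×(255-179)/255 = 255 - 532/255 ≈ 255 - 2.086 = 252.914 → 253
= RGB(86, 241, 253)


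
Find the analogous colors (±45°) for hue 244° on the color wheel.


Base hue: 244°
Left analog: (244 - 45) mod 360 = 199°
Right analog: (244 + 45) mod 360 = 289°
Analogous hues = 199° and 289°


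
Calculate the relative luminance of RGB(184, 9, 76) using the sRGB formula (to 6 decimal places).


Linearize each channel (sRGB transfer function): c = v/255; c_lin = c/12.92 if c ≤ 0.04045, else ((c+0.055)/1.055)^2.4
  R: 184/255 ≈ 0.721569 > 0.04045 → ((0.721569+0.055)/1.055)^2.4 ≈ 0.479320
  G: 9/255 ≈ 0.035294 ≤ 0.04045 → 0.035294/12.92 ≈ 0.002732
  B: 76/255 ≈ 0.298039 > 0.04045 → ((0.298039+0.055)/1.055)^2.4 ≈ 0.072272
R_lin = 0.479320, G_lin = 0.002732, B_lin = 0.072272
L = 0.2126×R + 0.7152×G + 0.0722×B
L = 0.2126×0.479320 + 0.7152×0.002732 + 0.0722×0.072272
L ≈ 0.109075


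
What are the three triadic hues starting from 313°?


Triadic: equally spaced at 120° intervals
H1 = 313°
H2 = (313 + 120) mod 360 = 73°
H3 = (313 + 240) mod 360 = 193°
Triadic = 313°, 73°, 193°


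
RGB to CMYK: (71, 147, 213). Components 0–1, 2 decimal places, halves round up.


R'=71/255≈0.2784, G'=147/255≈0.5765, B'=213/255≈0.8353
K = 1 - max(R',G',B') = 1 - 213/255 = 42/255 = 0.16470… → 0.16
(1-R'-K)/(1-K) simplifies to (max-R)/max with max = 213:
C = (213-71)/213 = 142/213 = 0.66666… → 0.67
M = (213-147)/213 = 66/213 = 0.30985… → 0.31
Y = (213-213)/213 = 0/213 = 0 → 0.00
= CMYK(0.67, 0.31, 0.00, 0.16)


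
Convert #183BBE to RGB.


18 → 24 (R)
3B → 59 (G)
BE → 190 (B)
= RGB(24, 59, 190)


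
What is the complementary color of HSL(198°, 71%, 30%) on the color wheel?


Complement = opposite side of color wheel = hue + 180°
H' = (198 + 180) mod 360 = 18°
S and L unchanged.
= HSL(18°, 71%, 30%)


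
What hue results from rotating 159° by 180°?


New hue = (H + rotation) mod 360
New hue = (159 + 180) mod 360
= 339 mod 360
= 339°


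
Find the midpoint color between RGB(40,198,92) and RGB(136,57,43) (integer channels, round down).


Midpoint: each channel = ⌊(C₁+C₂)/2⌋
R: ⌊(40+136)/2⌋ = 88
G: ⌊(198+57)/2⌋ = 127
B: ⌊(92+43)/2⌋ = 67
= RGB(88, 127, 67)


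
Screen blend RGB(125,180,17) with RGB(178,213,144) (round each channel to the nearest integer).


Screen: C = 255 - (255-A)×(255-B)/255, rounded to nearest integer
R: 255 - (255-125)×(255-178)/255 = 255 - 10010/255 ≈ 255 - 39.255 = 215.745 → 216
G: 255 - (255-180)×(255-213)/255 = 255 - 3150/255 ≈ 255 - 12.353 = 242.647 → 243
B: 255 - (255-17)×(255-144)/255 = 255 - 26418/255 ≈ 255 - 103.600 = 151.400 → 151
= RGB(216, 243, 151)


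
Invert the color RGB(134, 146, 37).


Invert: (255-R, 255-G, 255-B)
R: 255-134 = 121
G: 255-146 = 109
B: 255-37 = 218
= RGB(121, 109, 218)


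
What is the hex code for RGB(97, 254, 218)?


R = 97 → 61 (hex)
G = 254 → FE (hex)
B = 218 → DA (hex)
Hex = #61FEDA


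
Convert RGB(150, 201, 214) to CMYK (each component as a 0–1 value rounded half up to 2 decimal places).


R'=150/255≈0.5882, G'=201/255≈0.7882, B'=214/255≈0.8392
K = 1 - max(R',G',B') = 1 - 214/255 = 41/255 = 0.16078… → 0.16
(1-R'-K)/(1-K) simplifies to (max-R)/max with max = 214:
C = (214-150)/214 = 64/214 = 0.29906… → 0.30
M = (214-201)/214 = 13/214 = 0.06074… → 0.06
Y = (214-214)/214 = 0/214 = 0 → 0.00
= CMYK(0.30, 0.06, 0.00, 0.16)


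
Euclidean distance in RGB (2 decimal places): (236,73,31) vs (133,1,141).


d = √[(R₁-R₂)² + (G₁-G₂)² + (B₁-B₂)²]
d = √[(236-133)² + (73-1)² + (31-141)²]
d = √[10609 + 5184 + 12100]
d = √27893
d ≈ 167.01


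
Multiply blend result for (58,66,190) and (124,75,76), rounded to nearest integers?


Multiply: C = A×B/255, rounded to nearest integer
R: 58×124/255 = 7192/255 ≈ 28.204 → 28
G: 66×75/255 = 4950/255 ≈ 19.412 → 19
B: 190×76/255 = 14440/255 ≈ 56.627 → 57
= RGB(28, 19, 57)


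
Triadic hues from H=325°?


Triadic: equally spaced at 120° intervals
H1 = 325°
H2 = (325 + 120) mod 360 = 85°
H3 = (325 + 240) mod 360 = 205°
Triadic = 325°, 85°, 205°


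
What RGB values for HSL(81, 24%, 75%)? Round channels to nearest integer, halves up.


H=81°, S=0.24, L=0.75
C = (1-|2L-1|)×S = (1-|0.50|)×0.24 = 0.12
H' = H/60 = 81/60 ≈ 1.3500; X = C×(1-|H' mod 2 - 1|) = 0.078
m = L - C/2 = 0.75 - 0.06 = 0.69
Sector ⌊H'⌋ = 1 → (R',G',B') = (0.078, 0.12, 0.0)
RGB = ((R'+m)×255, (G'+m)×255, (B'+m)×255) = (195.84, 206.55, 175.95)
Round half up → RGB(196, 207, 176)


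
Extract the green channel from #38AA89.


Color: #38AA89
R = 38 = 56
G = AA = 170
B = 89 = 137
Green = 170


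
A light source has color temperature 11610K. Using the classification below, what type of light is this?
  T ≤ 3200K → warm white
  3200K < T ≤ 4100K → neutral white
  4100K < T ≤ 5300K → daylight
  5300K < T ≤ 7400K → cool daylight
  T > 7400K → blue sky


Temperature: 11610K
11610K > 7400K → blue sky
Classification: blue sky


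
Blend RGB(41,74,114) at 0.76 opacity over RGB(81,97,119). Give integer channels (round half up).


C = α×F + (1-α)×B, with 1-α = 0.24
R: 0.76×41 + 0.24×81 = 31.16 + 19.44 = 50.60 → 51
G: 0.76×74 + 0.24×97 = 56.24 + 23.28 = 79.52 → 80
B: 0.76×114 + 0.24×119 = 86.64 + 28.56 = 115.20 → 115
= RGB(51, 80, 115)


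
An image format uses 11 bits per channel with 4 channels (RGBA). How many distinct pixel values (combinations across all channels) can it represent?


Total bits = 11 bits/channel × 4 channels = 44 bits
Distinct pixel values = 2^44
= 17,592,186,044,416 pixel values


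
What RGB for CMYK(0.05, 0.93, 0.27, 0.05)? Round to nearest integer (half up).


R = 255 × (1-C) × (1-K) = 255 × 0.95 × 0.95 = 230.1375 → 230
G = 255 × (1-M) × (1-K) = 255 × 0.07 × 0.95 = 16.9575 → 17
B = 255 × (1-Y) × (1-K) = 255 × 0.73 × 0.95 = 176.8425 → 177
= RGB(230, 17, 177)


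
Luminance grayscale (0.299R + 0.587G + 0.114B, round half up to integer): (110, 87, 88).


Gray = 0.299×R + 0.587×G + 0.114×B
Gray = 0.299×110 + 0.587×87 + 0.114×88
Gray = 32.890 + 51.069 + 10.032
Gray = 93.991 → round half up → 94
Gray = 94


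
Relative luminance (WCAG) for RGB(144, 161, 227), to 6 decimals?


Linearize each channel (sRGB transfer function): c = v/255; c_lin = c/12.92 if c ≤ 0.04045, else ((c+0.055)/1.055)^2.4
  R: 144/255 ≈ 0.564706 > 0.04045 → ((0.564706+0.055)/1.055)^2.4 ≈ 0.278894
  G: 161/255 ≈ 0.631373 > 0.04045 → ((0.631373+0.055)/1.055)^2.4 ≈ 0.356400
  B: 227/255 ≈ 0.890196 > 0.04045 → ((0.890196+0.055)/1.055)^2.4 ≈ 0.768151
R_lin = 0.278894, G_lin = 0.356400, B_lin = 0.768151
L = 0.2126×R + 0.7152×G + 0.0722×B
L = 0.2126×0.278894 + 0.7152×0.356400 + 0.0722×0.768151
L ≈ 0.369651


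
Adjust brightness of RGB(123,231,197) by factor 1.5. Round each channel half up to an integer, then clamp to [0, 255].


Multiply each channel by 1.5, round half up, clamp to [0, 255]
R: 123×1.5 = 184.5 → round → 185
G: 231×1.5 = 346.5 → round → 347 → clamp → 255
B: 197×1.5 = 295.5 → round → 296 → clamp → 255
= RGB(185, 255, 255)


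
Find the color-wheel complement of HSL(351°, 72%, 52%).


Complement = opposite side of color wheel = hue + 180°
H' = (351 + 180) mod 360 = 171°
S and L unchanged.
= HSL(171°, 72%, 52%)


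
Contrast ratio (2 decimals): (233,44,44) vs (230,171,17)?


Linearize each sRGB channel c=v/255: c/12.92 if c ≤ 0.04045 else ((c+0.055)/1.055)^2.4
L = 0.2126×R_lin + 0.7152×G_lin + 0.0722×B_lin
Color 1 (233,44,44):
  R=233: 233/255≈0.9137 > 0.04045 → ((0.9137+0.055)/1.055)^2.4 ≈ 0.81485
  G=44: 44/255≈0.1725 > 0.04045 → ((0.1725+0.055)/1.055)^2.4 ≈ 0.02519
  B=44: 44/255≈0.1725 > 0.04045 → ((0.1725+0.055)/1.055)^2.4 ≈ 0.02519
  L1 = 0.2126×0.81485 + 0.7152×0.02519 + 0.0722×0.02519 ≈ 0.19307
Color 2 (230,171,17):
  R=230: 230/255≈0.9020 > 0.04045 → ((0.9020+0.055)/1.055)^2.4 ≈ 0.79130
  G=171: 171/255≈0.6706 > 0.04045 → ((0.6706+0.055)/1.055)^2.4 ≈ 0.40724
  B=17: 17/255≈0.0667 > 0.04045 → ((0.0667+0.055)/1.055)^2.4 ≈ 0.00561
  L2 = 0.2126×0.79130 + 0.7152×0.40724 + 0.0722×0.00561 ≈ 0.45989
Lighter = 0.45989, Darker = 0.19307
Ratio = (L_lighter + 0.05) / (L_darker + 0.05)
Ratio = (0.45989 + 0.05) / (0.19307 + 0.05) = 0.50989 / 0.24307 ≈ 2.0977
Ratio ≈ 2.10:1


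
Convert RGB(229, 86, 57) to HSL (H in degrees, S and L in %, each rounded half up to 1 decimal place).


Normalize: R'=229/255≈0.8980, G'=86/255≈0.3373, B'=57/255≈0.2235
Max=229/255, Min=57/255, Δ=Max-Min=172/255
L = (Max+Min)/2 = (229+57)/510 = 286/510 = 0.56078… → L = 56.1%
L > 0.5 → S = Δ/(2-Max-Min) = 172/(510-229-57) = 172/224 = 0.76785… → S = 76.8%
(the 1/255 factors cancel in S and H, so raw channel differences can be used)
Max is R' → H = 60 × (((G-B)/Δ) mod 6) = 60 × (((86-57)/172) mod 6)
  29/172 = 0.1686…
  H = 60 × 0.1686… = 10.116…° → H = 10.1°
= HSL(10.1°, 76.8%, 56.1%)


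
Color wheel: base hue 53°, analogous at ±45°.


Base hue: 53°
Left analog: (53 - 45) mod 360 = 8°
Right analog: (53 + 45) mod 360 = 98°
Analogous hues = 8° and 98°


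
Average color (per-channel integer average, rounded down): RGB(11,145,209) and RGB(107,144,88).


Midpoint: each channel = ⌊(C₁+C₂)/2⌋
R: ⌊(11+107)/2⌋ = 59
G: ⌊(145+144)/2⌋ = 144
B: ⌊(209+88)/2⌋ = 148
= RGB(59, 144, 148)


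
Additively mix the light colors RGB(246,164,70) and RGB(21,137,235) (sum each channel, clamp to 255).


Additive: each channel = min(255, C₁+C₂)
R: 246+21 = 267 → 255
G: 164+137 = 301 → 255
B: 70+235 = 305 → 255
= RGB(255, 255, 255)


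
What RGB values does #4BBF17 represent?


4B → 75 (R)
BF → 191 (G)
17 → 23 (B)
= RGB(75, 191, 23)


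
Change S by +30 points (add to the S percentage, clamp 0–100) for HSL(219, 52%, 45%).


Original S = 52%
Adjustment = +30 percentage points
New S = 52 + (30) = 82
Clamp to [0, 100] → 82
= HSL(219°, 82%, 45%)


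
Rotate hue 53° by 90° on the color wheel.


New hue = (H + rotation) mod 360
New hue = (53 + 90) mod 360
= 143 mod 360
= 143°


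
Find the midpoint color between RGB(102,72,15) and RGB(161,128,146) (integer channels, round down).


Midpoint: each channel = ⌊(C₁+C₂)/2⌋
R: ⌊(102+161)/2⌋ = 131
G: ⌊(72+128)/2⌋ = 100
B: ⌊(15+146)/2⌋ = 80
= RGB(131, 100, 80)


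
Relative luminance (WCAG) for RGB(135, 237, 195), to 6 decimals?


Linearize each channel (sRGB transfer function): c = v/255; c_lin = c/12.92 if c ≤ 0.04045, else ((c+0.055)/1.055)^2.4
  R: 135/255 ≈ 0.529412 > 0.04045 → ((0.529412+0.055)/1.055)^2.4 ≈ 0.242281
  G: 237/255 ≈ 0.929412 > 0.04045 → ((0.929412+0.055)/1.055)^2.4 ≈ 0.846873
  B: 195/255 ≈ 0.764706 > 0.04045 → ((0.764706+0.055)/1.055)^2.4 ≈ 0.545724
R_lin = 0.242281, G_lin = 0.846873, B_lin = 0.545724
L = 0.2126×R + 0.7152×G + 0.0722×B
L = 0.2126×0.242281 + 0.7152×0.846873 + 0.0722×0.545724
L ≈ 0.696594


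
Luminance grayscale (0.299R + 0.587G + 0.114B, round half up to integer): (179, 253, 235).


Gray = 0.299×R + 0.587×G + 0.114×B
Gray = 0.299×179 + 0.587×253 + 0.114×235
Gray = 53.521 + 148.511 + 26.790
Gray = 228.822 → round half up → 229
Gray = 229


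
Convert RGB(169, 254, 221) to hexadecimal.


R = 169 → A9 (hex)
G = 254 → FE (hex)
B = 221 → DD (hex)
Hex = #A9FEDD


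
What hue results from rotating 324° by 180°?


New hue = (H + rotation) mod 360
New hue = (324 + 180) mod 360
= 504 mod 360
= 144°


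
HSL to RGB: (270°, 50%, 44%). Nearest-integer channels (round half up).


H=270°, S=0.50, L=0.44
C = (1-|2L-1|)×S = (1-|-0.12|)×0.50 = 0.44
H' = H/60 = 270/60 ≈ 4.5000; X = C×(1-|H' mod 2 - 1|) = 0.22
m = L - C/2 = 0.44 - 0.22 = 0.22
Sector ⌊H'⌋ = 4 → (R',G',B') = (0.22, 0.0, 0.44)
RGB = ((R'+m)×255, (G'+m)×255, (B'+m)×255) = (112.2, 56.1, 168.3)
Round half up → RGB(112, 56, 168)


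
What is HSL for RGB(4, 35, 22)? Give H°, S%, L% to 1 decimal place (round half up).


Normalize: R'=4/255≈0.0157, G'=35/255≈0.1373, B'=22/255≈0.0863
Max=35/255, Min=4/255, Δ=Max-Min=31/255
L = (Max+Min)/2 = (35+4)/510 = 39/510 = 0.07647… → L = 7.6%
L ≤ 0.5 → S = Δ/(Max+Min) = 31/(35+4) = 31/39 = 0.79487… → S = 79.5%
(the 1/255 factors cancel in S and H, so raw channel differences can be used)
Max is G' → H = 60 × ((B-R)/Δ + 2) = 60 × ((22-4)/31 + 2)
  18/31 + 2 = 0.5806… + 2 = 2.5806…
  H = 60 × 2.5806… = 154.838…° → H = 154.8°
= HSL(154.8°, 79.5%, 7.6%)


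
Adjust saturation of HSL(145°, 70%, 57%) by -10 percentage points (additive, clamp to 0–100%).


Original S = 70%
Adjustment = -10 percentage points
New S = 70 + (-10) = 60
Clamp to [0, 100] → 60
= HSL(145°, 60%, 57%)


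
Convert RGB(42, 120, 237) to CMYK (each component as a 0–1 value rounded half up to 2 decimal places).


R'=42/255≈0.1647, G'=120/255≈0.4706, B'=237/255≈0.9294
K = 1 - max(R',G',B') = 1 - 237/255 = 18/255 = 0.07058… → 0.07
(1-R'-K)/(1-K) simplifies to (max-R)/max with max = 237:
C = (237-42)/237 = 195/237 = 0.82278… → 0.82
M = (237-120)/237 = 117/237 = 0.49367… → 0.49
Y = (237-237)/237 = 0/237 = 0 → 0.00
= CMYK(0.82, 0.49, 0.00, 0.07)


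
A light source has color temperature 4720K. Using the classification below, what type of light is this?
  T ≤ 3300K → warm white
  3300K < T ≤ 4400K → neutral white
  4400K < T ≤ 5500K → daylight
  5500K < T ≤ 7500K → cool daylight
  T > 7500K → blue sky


Temperature: 4720K
4400K < 4720K ≤ 5500K → daylight
Classification: daylight


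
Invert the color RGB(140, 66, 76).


Invert: (255-R, 255-G, 255-B)
R: 255-140 = 115
G: 255-66 = 189
B: 255-76 = 179
= RGB(115, 189, 179)


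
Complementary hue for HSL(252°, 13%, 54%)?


Complement = opposite side of color wheel = hue + 180°
H' = (252 + 180) mod 360 = 72°
S and L unchanged.
= HSL(72°, 13%, 54%)


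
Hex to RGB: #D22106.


D2 → 210 (R)
21 → 33 (G)
06 → 6 (B)
= RGB(210, 33, 6)


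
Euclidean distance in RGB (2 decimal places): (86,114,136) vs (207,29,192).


d = √[(R₁-R₂)² + (G₁-G₂)² + (B₁-B₂)²]
d = √[(86-207)² + (114-29)² + (136-192)²]
d = √[14641 + 7225 + 3136]
d = √25002
d ≈ 158.12


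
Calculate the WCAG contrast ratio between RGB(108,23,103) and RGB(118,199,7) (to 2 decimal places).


Linearize each sRGB channel c=v/255: c/12.92 if c ≤ 0.04045 else ((c+0.055)/1.055)^2.4
L = 0.2126×R_lin + 0.7152×G_lin + 0.0722×B_lin
Color 1 (108,23,103):
  R=108: 108/255≈0.4235 > 0.04045 → ((0.4235+0.055)/1.055)^2.4 ≈ 0.14996
  G=23: 23/255≈0.0902 > 0.04045 → ((0.0902+0.055)/1.055)^2.4 ≈ 0.00857
  B=103: 103/255≈0.4039 > 0.04045 → ((0.4039+0.055)/1.055)^2.4 ≈ 0.13563
  L1 = 0.2126×0.14996 + 0.7152×0.00857 + 0.0722×0.13563 ≈ 0.04780
Color 2 (118,199,7):
  R=118: 118/255≈0.4627 > 0.04045 → ((0.4627+0.055)/1.055)^2.4 ≈ 0.18116
  G=199: 199/255≈0.7804 > 0.04045 → ((0.7804+0.055)/1.055)^2.4 ≈ 0.57112
  B=7: 7/255≈0.0275 ≤ 0.04045 → 0.0275/12.92 ≈ 0.00212
  L2 = 0.2126×0.18116 + 0.7152×0.57112 + 0.0722×0.00212 ≈ 0.44714
Lighter = 0.44714, Darker = 0.04780
Ratio = (L_lighter + 0.05) / (L_darker + 0.05)
Ratio = (0.44714 + 0.05) / (0.04780 + 0.05) = 0.49714 / 0.09780 ≈ 5.0831
Ratio ≈ 5.08:1


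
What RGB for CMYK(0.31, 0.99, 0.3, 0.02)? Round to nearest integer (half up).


R = 255 × (1-C) × (1-K) = 255 × 0.69 × 0.98 = 172.431 → 172
G = 255 × (1-M) × (1-K) = 255 × 0.01 × 0.98 = 2.499 → 2
B = 255 × (1-Y) × (1-K) = 255 × 0.70 × 0.98 = 174.93 → 175
= RGB(172, 2, 175)


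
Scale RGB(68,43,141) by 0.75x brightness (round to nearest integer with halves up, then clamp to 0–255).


Multiply each channel by 0.75, round half up, clamp to [0, 255]
R: 68×0.75 = 51
G: 43×0.75 = 32.25 → round → 32
B: 141×0.75 = 105.75 → round → 106
= RGB(51, 32, 106)


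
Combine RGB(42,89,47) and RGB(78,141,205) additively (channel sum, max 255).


Additive: each channel = min(255, C₁+C₂)
R: 42+78 = 120 → 120
G: 89+141 = 230 → 230
B: 47+205 = 252 → 252
= RGB(120, 230, 252)


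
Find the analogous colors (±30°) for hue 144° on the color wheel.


Base hue: 144°
Left analog: (144 - 30) mod 360 = 114°
Right analog: (144 + 30) mod 360 = 174°
Analogous hues = 114° and 174°


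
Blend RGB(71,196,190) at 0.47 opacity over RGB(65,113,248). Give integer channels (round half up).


C = α×F + (1-α)×B, with 1-α = 0.53
R: 0.47×71 + 0.53×65 = 33.37 + 34.45 = 67.82 → 68
G: 0.47×196 + 0.53×113 = 92.12 + 59.89 = 152.01 → 152
B: 0.47×190 + 0.53×248 = 89.30 + 131.44 = 220.74 → 221
= RGB(68, 152, 221)


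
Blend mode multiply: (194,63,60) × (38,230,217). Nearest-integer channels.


Multiply: C = A×B/255, rounded to nearest integer
R: 194×38/255 = 7372/255 ≈ 28.910 → 29
G: 63×230/255 = 14490/255 ≈ 56.824 → 57
B: 60×217/255 = 13020/255 ≈ 51.059 → 51
= RGB(29, 57, 51)


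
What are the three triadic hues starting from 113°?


Triadic: equally spaced at 120° intervals
H1 = 113°
H2 = (113 + 120) mod 360 = 233°
H3 = (113 + 240) mod 360 = 353°
Triadic = 113°, 233°, 353°


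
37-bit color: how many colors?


Colors = 2^bits = 2^37
= 137,438,953,472 colors


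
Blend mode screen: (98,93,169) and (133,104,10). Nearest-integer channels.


Screen: C = 255 - (255-A)×(255-B)/255, rounded to nearest integer
R: 255 - (255-98)×(255-133)/255 = 255 - 19154/255 ≈ 255 - 75.114 = 179.886 → 180
G: 255 - (255-93)×(255-104)/255 = 255 - 24462/255 ≈ 255 - 95.929 = 159.071 → 159
B: 255 - (255-169)×(255-10)/255 = 255 - 21070/255 ≈ 255 - 82.627 = 172.373 → 172
= RGB(180, 159, 172)


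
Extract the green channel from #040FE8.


Color: #040FE8
R = 04 = 4
G = 0F = 15
B = E8 = 232
Green = 15


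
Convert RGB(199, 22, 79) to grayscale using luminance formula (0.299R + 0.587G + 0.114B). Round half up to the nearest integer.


Gray = 0.299×R + 0.587×G + 0.114×B
Gray = 0.299×199 + 0.587×22 + 0.114×79
Gray = 59.501 + 12.914 + 9.006
Gray = 81.421 → round half up → 81
Gray = 81
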